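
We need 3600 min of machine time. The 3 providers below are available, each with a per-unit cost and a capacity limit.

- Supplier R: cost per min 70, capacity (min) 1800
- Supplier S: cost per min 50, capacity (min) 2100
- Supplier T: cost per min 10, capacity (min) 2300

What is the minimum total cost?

Fill from the cheapest provider first.
Supplier T (10): use full 2300 → 1300 min to go.
Take 1300 from Supplier S at 50 to finish.
Supplier R: unused.
Cost = 2300×10 + 1300×50 = 88000.

88000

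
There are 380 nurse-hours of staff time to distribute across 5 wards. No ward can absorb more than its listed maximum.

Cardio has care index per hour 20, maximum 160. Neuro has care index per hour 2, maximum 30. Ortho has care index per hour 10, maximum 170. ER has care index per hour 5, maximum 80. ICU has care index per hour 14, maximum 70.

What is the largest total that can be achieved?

Rank by care index per hour: Cardio 20 > ICU 14 > Ortho 10 > ER 5 > Neuro 2.
Cardio takes 160 to reach its cap of 160 — 220 left.
ICU: +70 to 70 (cap) — 150 left.
Ortho has room for 170 but only 150 remain, so it gets 150.
Total = 20×160 + 10×150 + 14×70 = 5680.

5680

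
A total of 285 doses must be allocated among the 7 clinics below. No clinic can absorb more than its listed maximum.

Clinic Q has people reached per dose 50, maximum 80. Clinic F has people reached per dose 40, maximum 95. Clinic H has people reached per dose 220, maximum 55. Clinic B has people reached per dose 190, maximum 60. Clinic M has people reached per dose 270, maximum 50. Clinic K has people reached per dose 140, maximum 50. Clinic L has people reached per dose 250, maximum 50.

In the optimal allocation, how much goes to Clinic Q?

Rank by people reached per dose: Clinic M 270 > Clinic L 250 > Clinic H 220 > Clinic B 190 > Clinic K 140 > Clinic Q 50 > Clinic F 40.
Clinic M takes 50 to reach its cap of 50 → 235 left.
Clinic L: +50 to 50 (cap) → 185 left.
Give Clinic H 55 to hit its cap of 55 → 130 left.
Clinic B: +60 to 60 (cap) → 70 left.
Give Clinic K 50 to hit its cap of 50 → 20 left.
Only 20 left; Clinic Q takes them to reach 20.

20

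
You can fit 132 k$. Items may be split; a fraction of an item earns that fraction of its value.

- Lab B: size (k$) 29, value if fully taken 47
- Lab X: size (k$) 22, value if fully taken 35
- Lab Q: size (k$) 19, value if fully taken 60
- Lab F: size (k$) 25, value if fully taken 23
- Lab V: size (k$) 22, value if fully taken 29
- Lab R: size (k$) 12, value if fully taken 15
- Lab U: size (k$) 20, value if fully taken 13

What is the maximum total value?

Rank by value-to-size ratio: Lab Q 60/19≈3.16, Lab B 47/29≈1.62, Lab X 35/22≈1.59, Lab V 29/22≈1.32, Lab R 15/12≈1.25, Lab F 23/25≈0.92, Lab U 13/20≈0.65.
Lab Q: take in full, 19 k$ for value 60 → 113 left.
Lab B: take in full, 29 k$ for value 47 → 84 left.
Lab X: take in full, 22 k$ for value 35 → 62 left.
Lab V: take in full, 22 k$ for value 29 → 40 left.
Take all of Lab R (12 k$, value 15) → 28 k$ left.
Lab F: take in full, 25 k$ for value 23 → 3 left.
3 k$ left: a 3/20 share of Lab U gives 13×3/20 = 1.95.
Total value = 210.95.

210.95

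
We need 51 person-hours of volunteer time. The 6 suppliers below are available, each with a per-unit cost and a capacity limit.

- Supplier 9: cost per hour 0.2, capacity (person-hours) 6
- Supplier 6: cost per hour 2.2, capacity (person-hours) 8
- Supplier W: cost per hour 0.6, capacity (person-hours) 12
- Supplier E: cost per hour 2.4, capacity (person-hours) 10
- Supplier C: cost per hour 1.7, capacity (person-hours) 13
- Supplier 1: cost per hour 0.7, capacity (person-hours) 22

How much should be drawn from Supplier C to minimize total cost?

Fill from the cheapest supplier first.
Supplier 9 (0.2): use full 6 → 45 person-hours to go.
Take 12 from Supplier W at 0.6 → need 33 more.
Supplier 1 (0.7): use full 22 → 11 person-hours to go.
Supplier C (1.7): take the remaining 11 → done.
Supplier 6, Supplier E: unused.

11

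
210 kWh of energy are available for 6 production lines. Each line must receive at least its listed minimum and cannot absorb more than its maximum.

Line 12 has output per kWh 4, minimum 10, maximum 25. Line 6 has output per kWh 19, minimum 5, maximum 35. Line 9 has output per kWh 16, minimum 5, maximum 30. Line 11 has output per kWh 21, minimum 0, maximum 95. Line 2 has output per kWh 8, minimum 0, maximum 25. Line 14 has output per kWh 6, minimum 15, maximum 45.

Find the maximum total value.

3470

Meeting every minimum uses 10+5+5+0+0+15 = 35 kWh, leaving 175.
Order the production lines by output per kWh: Line 11 21 > Line 6 19 > Line 9 16 > Line 2 8 > Line 14 6 > Line 12 4.
Line 11 takes 95 more to reach its cap of 95 ; 80 left.
Give Line 6 30 more to hit its cap of 35 ; 50 left.
Line 9 takes 25 more to reach its cap of 30 ; 25 left.
Line 2 takes 25 more to reach its cap of 25 ; 0 left.
Total = 4×10 + 19×35 + 16×30 + 21×95 + 8×25 + 6×15 = 3470.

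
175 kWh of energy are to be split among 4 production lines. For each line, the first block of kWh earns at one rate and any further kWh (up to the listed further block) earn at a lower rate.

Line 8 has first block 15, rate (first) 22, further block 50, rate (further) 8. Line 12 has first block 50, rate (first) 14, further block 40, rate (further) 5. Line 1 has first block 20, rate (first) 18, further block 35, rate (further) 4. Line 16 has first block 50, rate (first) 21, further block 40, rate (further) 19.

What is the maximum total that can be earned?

3200

Order all 8 blocks by rate: Line 8/first 22 > Line 16/first 21 > Line 16/second 19 > Line 1/first 18 > Line 12/first 14 > Line 8/second 8 > Line 12/second 5 > Line 1/second 4.
Line 8/first (22): +15 → 160 left.
Line 16 first at 21: fill all 50 → 110 left.
Line 16/second (19): +40 → 70 left.
Line 1/first (18): +20 → 50 left.
Line 12/first (14): +50 → 0 left.
Total = 22×15 + 21×50 + 19×40 + 18×20 + 14×50 = 3200.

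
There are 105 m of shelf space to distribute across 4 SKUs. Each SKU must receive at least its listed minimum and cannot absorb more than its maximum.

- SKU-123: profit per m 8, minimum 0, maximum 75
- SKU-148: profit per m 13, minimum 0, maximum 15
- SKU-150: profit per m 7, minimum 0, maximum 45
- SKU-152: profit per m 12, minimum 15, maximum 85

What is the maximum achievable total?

Meeting every minimum uses 0+0+0+15 = 15 m, leaving 90.
Rank by profit per m: SKU-148 13 > SKU-152 12 > SKU-123 8 > SKU-150 7.
SKU-148 takes 15 more to reach its cap of 15 ; 75 left.
SKU-152 takes 70 more to reach its cap of 85 ; 5 left.
SKU-123: +5 (room for 75) → 5. Pool exhausted.
Total = 8×5 + 13×15 + 12×85 = 1255.

1255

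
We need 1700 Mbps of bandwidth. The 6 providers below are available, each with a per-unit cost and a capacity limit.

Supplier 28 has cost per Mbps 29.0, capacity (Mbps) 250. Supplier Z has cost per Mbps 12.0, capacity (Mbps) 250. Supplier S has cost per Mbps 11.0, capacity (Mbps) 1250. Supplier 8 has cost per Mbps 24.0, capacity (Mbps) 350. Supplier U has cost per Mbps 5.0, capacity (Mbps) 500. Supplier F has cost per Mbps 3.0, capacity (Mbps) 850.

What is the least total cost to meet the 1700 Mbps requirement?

Fill from the cheapest provider first.
Take 850 from Supplier F at 3.0 ; need 850 more.
Supplier U at 5.0: take all 500 Mbps ; 350 still needed.
Supplier S at 11.0: take 350 of its 1250 ; requirement met.
Supplier Z, Supplier 8, Supplier 28: unused.
Cost = 850×3.0 + 500×5.0 + 350×11.0 = 8900.

8900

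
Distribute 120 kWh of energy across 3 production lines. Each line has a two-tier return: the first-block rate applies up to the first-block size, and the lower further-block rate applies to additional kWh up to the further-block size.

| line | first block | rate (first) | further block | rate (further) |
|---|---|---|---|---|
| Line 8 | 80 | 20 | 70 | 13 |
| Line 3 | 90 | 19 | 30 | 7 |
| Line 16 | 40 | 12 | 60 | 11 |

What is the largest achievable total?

Treat each block as its own option and order by rate: Line 8/first 20 > Line 3/first 19 > Line 8/second 13 > Line 16/first 12 > Line 16/second 11 > Line 3/second 7.
Line 8 first at 20: fill all 80 ; 40 left.
Line 3/first: +40 of 90 at 19; pool empty.
Total = 20×80 + 19×40 = 2360.

2360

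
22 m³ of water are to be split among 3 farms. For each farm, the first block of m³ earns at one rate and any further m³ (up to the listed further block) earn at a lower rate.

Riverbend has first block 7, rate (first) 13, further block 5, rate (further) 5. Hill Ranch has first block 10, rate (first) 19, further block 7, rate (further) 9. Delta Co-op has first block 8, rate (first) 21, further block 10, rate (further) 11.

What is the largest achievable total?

Treat each block as its own option and order by rate: Delta Co-op/T1 21 > Hill Ranch/T1 19 > Riverbend/T1 13 > Delta Co-op/T2 11 > Hill Ranch/T2 9 > Riverbend/T2 5.
Delta Co-op T1 at 21: fill all 8 ; 14 left.
Hill Ranch T1 at 19: fill all 10 ; 4 left.
Riverbend/T1: +4 of 7 at 13; pool empty.
Total = 21×8 + 19×10 + 13×4 = 410.

410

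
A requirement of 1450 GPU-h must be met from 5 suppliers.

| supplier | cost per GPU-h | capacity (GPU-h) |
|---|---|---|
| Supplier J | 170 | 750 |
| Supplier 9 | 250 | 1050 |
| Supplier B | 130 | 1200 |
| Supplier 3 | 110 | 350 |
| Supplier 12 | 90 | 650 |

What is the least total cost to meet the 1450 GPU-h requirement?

Use suppliers in increasing cost order.
Supplier 12 at 90: take all 650 GPU-h → 800 still needed.
Supplier 3 at 110: take all 350 GPU-h → 450 still needed.
Supplier B (130): take the remaining 450 → done.
Supplier J, Supplier 9: unused.
Cost = 650×90 + 350×110 + 450×130 = 155500.

155500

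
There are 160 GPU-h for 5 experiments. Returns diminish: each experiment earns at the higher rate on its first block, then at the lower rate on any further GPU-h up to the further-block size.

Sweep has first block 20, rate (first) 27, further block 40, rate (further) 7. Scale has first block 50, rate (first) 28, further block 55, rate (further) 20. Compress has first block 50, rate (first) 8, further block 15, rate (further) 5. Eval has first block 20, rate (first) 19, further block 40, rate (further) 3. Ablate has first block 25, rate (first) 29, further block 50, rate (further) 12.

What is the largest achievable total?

Treat each block as its own option and order by rate: Ablate/first 29 > Scale/first 28 > Sweep/first 27 > Scale/second 20 > Eval/first 19 > Ablate/second 12 > Compress/first 8 > Sweep/second 7 > Compress/second 5 > Eval/second 3.
Ablate first at 29: fill all 25 — 135 left.
Scale first at 28: fill all 50 — 85 left.
Sweep/first (27): +20 — 65 left.
Scale second at 20: fill all 55 — 10 left.
Eval/first: +10 of 20 at 19; pool empty.
Total = 29×25 + 28×50 + 27×20 + 20×55 + 19×10 = 3955.

3955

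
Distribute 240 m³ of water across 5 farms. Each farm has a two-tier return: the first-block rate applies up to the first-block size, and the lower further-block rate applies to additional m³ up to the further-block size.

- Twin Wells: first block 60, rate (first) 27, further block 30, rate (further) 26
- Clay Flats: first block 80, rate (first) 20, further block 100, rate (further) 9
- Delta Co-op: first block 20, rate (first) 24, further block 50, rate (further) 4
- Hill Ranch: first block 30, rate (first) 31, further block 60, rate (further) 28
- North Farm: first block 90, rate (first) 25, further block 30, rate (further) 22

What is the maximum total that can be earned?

6510

Order all 10 blocks by rate: Hill Ranch/first 31 > Hill Ranch/second 28 > Twin Wells/first 27 > Twin Wells/second 26 > North Farm/first 25 > Delta Co-op/first 24 > North Farm/second 22 > Clay Flats/first 20 > Clay Flats/second 9 > Delta Co-op/second 4.
Fill Hill Ranch first block (30 at 31) — 210 left.
Hill Ranch second at 28: fill all 60 — 150 left.
Fill Twin Wells first block (60 at 27) — 90 left.
Twin Wells/second (26): +30 — 60 left.
North Farm first at 25: only 60 left, fill 60.
Total = 31×30 + 28×60 + 27×60 + 26×30 + 25×60 = 6510.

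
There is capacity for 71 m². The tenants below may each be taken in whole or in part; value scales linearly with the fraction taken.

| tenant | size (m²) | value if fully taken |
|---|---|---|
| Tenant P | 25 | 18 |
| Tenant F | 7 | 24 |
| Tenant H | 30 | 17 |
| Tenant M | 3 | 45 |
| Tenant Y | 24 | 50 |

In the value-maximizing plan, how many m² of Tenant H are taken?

Best value per unit of size first: Tenant M 45/3≈15, Tenant F 24/7≈3.43, Tenant Y 50/24≈2.08, Tenant P 18/25≈0.72, Tenant H 17/30≈0.567.
All 3 m² of Tenant M fit (value 45) ; 68 remain.
All 7 m² of Tenant F fit (value 24) ; 61 remain.
Tenant Y: take in full, 24 m² for value 50 ; 37 left.
Take all of Tenant P (25 m², value 18) ; 12 m² left.
Only 12 m² remain; take 12/30 of Tenant H for value 17×12/30 = 6.8.

12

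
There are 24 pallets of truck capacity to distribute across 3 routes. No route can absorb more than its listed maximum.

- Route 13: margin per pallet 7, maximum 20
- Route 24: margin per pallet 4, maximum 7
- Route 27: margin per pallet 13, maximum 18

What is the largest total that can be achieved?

276

Highest margin per pallet first: Route 27 13 > Route 13 7 > Route 24 4.
Give Route 27 18 to hit its cap of 18 ; 6 left.
Route 13: +6 (room for 20) → 6. Pool exhausted.
Total = 7×6 + 13×18 = 276.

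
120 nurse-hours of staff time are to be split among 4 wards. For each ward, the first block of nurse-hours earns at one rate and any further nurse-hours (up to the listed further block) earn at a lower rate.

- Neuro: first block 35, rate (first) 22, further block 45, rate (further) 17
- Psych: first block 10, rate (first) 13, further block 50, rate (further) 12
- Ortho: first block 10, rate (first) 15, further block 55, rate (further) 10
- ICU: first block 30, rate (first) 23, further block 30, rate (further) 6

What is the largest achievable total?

2375

Rank every tier by rate: ICU/first 23 > Neuro/first 22 > Neuro/second 17 > Ortho/first 15 > Psych/first 13 > Psych/second 12 > Ortho/second 10 > ICU/second 6.
Fill ICU first block (30 at 23) ; 90 left.
Neuro first at 22: fill all 35 ; 55 left.
Neuro/second (17): +45 ; 10 left.
Ortho first at 15: fill all 10 ; 0 left.
Total = 23×30 + 22×35 + 17×45 + 15×10 = 2375.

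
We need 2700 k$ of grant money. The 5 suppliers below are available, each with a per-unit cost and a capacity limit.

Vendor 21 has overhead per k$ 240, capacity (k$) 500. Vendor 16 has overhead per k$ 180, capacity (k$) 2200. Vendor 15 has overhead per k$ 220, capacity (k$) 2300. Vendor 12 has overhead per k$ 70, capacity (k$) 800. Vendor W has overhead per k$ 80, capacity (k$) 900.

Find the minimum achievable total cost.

308000

Cheapest first:
Vendor 12 (70): use full 800 ; 1900 k$ to go.
Vendor W (80): use full 900 ; 1000 k$ to go.
Vendor 16 at 180: take 1000 of its 2200 ; requirement met.
Vendor 15, Vendor 21: unused.
Cost = 800×70 + 900×80 + 1000×180 = 308000.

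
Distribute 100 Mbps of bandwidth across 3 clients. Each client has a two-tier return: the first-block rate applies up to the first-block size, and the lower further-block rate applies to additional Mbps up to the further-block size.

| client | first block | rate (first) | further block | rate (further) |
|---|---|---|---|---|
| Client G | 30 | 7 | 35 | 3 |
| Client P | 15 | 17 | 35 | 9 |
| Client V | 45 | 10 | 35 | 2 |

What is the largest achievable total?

Rank every tier by rate: Client P/T1 17 > Client V/T1 10 > Client P/T2 9 > Client G/T1 7 > Client G/T2 3 > Client V/T2 2.
Client P T1 at 17: fill all 15 — 85 left.
Client V T1 at 10: fill all 45 — 40 left.
Client P/T2 (9): +35 — 5 left.
Client G/T1: +5 of 30 at 7; pool empty.
Total = 17×15 + 10×45 + 9×35 + 7×5 = 1055.

1055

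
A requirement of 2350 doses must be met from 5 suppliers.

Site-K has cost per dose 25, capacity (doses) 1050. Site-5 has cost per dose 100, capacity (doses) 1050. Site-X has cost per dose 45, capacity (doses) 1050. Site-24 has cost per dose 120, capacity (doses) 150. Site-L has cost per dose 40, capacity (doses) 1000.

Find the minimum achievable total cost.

Fill from the cheapest supplier first.
Site-K at 25: take all 1050 doses — 1300 still needed.
Site-L (40): use full 1000 — 300 doses to go.
Site-X (45): take the remaining 300 — done.
Site-5, Site-24: unused.
Cost = 1050×25 + 1000×40 + 300×45 = 79750.

79750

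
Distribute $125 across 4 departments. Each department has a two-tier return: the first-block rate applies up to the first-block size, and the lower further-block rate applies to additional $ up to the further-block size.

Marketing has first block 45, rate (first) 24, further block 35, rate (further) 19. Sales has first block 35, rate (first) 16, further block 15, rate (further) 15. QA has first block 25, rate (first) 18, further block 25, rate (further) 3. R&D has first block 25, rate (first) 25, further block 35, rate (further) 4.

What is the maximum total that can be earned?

Treat each block as its own option and order by rate: R&D/T1 25 > Marketing/T1 24 > Marketing/T2 19 > QA/T1 18 > Sales/T1 16 > Sales/T2 15 > R&D/T2 4 > QA/T2 3.
R&D/T1 (25): +25 — 100 left.
Marketing/T1 (24): +45 — 55 left.
Marketing/T2 (19): +35 — 20 left.
20 remain; put them into QA T1 at 18.
Total = 25×25 + 24×45 + 19×35 + 18×20 = 2730.

2730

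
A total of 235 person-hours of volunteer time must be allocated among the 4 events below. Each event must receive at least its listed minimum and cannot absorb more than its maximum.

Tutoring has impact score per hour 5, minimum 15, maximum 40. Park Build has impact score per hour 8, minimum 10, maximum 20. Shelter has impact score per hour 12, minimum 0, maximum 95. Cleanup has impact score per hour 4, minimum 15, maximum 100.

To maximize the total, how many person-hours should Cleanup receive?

80

Meeting every minimum uses 15+10+0+15 = 40 person-hours, leaving 195.
Highest impact score per hour first: Shelter 12 > Park Build 8 > Tutoring 5 > Cleanup 4.
Shelter: +95 to 95 (cap) ; 100 left.
Park Build: +10 to 20 (cap) ; 90 left.
Tutoring takes 25 more to reach its cap of 40 ; 65 left.
Only 65 left; Cleanup takes them to reach 80.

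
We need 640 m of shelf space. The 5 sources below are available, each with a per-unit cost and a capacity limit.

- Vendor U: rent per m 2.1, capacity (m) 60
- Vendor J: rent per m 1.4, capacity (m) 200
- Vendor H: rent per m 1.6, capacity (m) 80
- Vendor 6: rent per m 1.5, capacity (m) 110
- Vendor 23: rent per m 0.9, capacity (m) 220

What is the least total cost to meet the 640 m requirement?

834

Fill from the cheapest source first.
Vendor 23 (0.9): use full 220 ; 420 m to go.
Vendor J (1.4): use full 200 ; 220 m to go.
Take 110 from Vendor 6 at 1.5 ; need 110 more.
Take 80 from Vendor H at 1.6 ; need 30 more.
Vendor U at 2.1: take 30 of its 60 ; requirement met.
Cost = 220×0.9 + 200×1.4 + 110×1.5 + 80×1.6 + 30×2.1 = 834.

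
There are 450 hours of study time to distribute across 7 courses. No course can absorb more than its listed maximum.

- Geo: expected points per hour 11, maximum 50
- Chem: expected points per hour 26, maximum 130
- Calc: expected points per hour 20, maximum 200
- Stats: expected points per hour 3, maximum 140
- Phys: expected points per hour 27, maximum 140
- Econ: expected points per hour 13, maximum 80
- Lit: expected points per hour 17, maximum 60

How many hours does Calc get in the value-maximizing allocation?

Highest expected points per hour first: Phys 27 > Chem 26 > Calc 20 > Lit 17 > Econ 13 > Geo 11 > Stats 3.
Phys takes 140 to reach its cap of 140 ; 310 left.
Give Chem 130 to hit its cap of 130 ; 180 left.
Calc has room for 200 but only 180 remain, so it gets 180.

180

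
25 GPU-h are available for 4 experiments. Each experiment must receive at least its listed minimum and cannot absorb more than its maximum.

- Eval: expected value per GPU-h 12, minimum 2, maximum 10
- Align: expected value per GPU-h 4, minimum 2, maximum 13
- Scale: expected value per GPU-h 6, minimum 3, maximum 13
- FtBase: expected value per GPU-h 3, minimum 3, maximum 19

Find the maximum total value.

197

Meeting every minimum uses 2+2+3+3 = 10 GPU-h, leaving 15.
Order the experiments by expected value per GPU-h: Eval 12 > Scale 6 > Align 4 > FtBase 3.
Eval takes 8 more to reach its cap of 10 → 7 left.
Scale: +7 (room for 10) → 10. Pool exhausted.
Total = 12×10 + 4×2 + 6×10 + 3×3 = 197.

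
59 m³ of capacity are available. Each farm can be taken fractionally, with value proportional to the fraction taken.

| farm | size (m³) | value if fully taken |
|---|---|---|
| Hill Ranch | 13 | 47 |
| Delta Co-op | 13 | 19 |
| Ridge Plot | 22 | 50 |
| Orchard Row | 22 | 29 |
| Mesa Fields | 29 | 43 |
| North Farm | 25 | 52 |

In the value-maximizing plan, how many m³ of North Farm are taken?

Sort by value density: Hill Ranch 47/13≈3.62, Ridge Plot 50/22≈2.27, North Farm 52/25≈2.08, Mesa Fields 43/29≈1.48, Delta Co-op 19/13≈1.46, Orchard Row 29/22≈1.32.
All 13 m³ of Hill Ranch fit (value 47) ; 46 remain.
Ridge Plot: take in full, 22 m³ for value 50 ; 24 left.
Only 24 m³ remain; take 24/25 of North Farm for value 52×24/25 = 49.92.

24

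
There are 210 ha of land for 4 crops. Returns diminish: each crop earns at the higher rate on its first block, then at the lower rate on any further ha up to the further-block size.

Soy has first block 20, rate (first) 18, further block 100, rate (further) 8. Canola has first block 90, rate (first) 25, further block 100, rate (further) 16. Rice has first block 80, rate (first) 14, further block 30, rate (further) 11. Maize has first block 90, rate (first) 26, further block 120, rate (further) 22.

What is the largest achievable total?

5250

Order all 8 blocks by rate: Maize/tier1 26 > Canola/tier1 25 > Maize/tier2 22 > Soy/tier1 18 > Canola/tier2 16 > Rice/tier1 14 > Rice/tier2 11 > Soy/tier2 8.
Fill Maize tier1 block (90 at 26) ; 120 left.
Fill Canola tier1 block (90 at 25) ; 30 left.
Maize tier2 at 22: only 30 left, fill 30.
Total = 26×90 + 25×90 + 22×30 = 5250.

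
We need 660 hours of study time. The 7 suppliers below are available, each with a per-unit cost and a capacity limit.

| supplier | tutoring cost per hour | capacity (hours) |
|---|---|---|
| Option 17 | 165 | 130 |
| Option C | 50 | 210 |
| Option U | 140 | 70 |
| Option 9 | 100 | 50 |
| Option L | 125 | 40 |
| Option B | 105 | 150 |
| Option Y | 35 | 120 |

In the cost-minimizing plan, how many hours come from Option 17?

20

Fill from the cheapest supplier first.
Take 120 from Option Y at 35 → need 540 more.
Option C at 50: take all 210 hours → 330 still needed.
Option 9 at 100: take all 50 hours → 280 still needed.
Take 150 from Option B at 105 → need 130 more.
Option L (125): use full 40 → 90 hours to go.
Take 70 from Option U at 140 → need 20 more.
Option 17 at 165: take 20 of its 130 → requirement met.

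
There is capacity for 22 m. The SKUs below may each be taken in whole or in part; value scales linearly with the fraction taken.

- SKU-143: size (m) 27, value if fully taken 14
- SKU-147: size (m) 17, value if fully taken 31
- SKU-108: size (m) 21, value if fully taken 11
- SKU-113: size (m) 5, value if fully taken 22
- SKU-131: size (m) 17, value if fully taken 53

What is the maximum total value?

Rank by value-to-size ratio: SKU-113 22/5≈4.4, SKU-131 53/17≈3.12, SKU-147 31/17≈1.82, SKU-108 11/21≈0.524, SKU-143 14/27≈0.519.
SKU-113: take in full, 5 m for value 22 — 17 left.
Take all of SKU-131 (17 m, value 53) — 0 m left.
Total value = 75.

75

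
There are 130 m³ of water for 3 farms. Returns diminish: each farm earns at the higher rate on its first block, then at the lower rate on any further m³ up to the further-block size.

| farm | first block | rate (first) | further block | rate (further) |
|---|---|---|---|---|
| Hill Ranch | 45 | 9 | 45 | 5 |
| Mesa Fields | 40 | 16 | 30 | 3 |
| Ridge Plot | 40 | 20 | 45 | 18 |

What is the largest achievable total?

Rank every tier by rate: Ridge Plot/first 20 > Ridge Plot/second 18 > Mesa Fields/first 16 > Hill Ranch/first 9 > Hill Ranch/second 5 > Mesa Fields/second 3.
Ridge Plot/first (20): +40 → 90 left.
Ridge Plot second at 18: fill all 45 → 45 left.
Mesa Fields/first (16): +40 → 5 left.
Hill Ranch/first: +5 of 45 at 9; pool empty.
Total = 20×40 + 18×45 + 16×40 + 9×5 = 2295.

2295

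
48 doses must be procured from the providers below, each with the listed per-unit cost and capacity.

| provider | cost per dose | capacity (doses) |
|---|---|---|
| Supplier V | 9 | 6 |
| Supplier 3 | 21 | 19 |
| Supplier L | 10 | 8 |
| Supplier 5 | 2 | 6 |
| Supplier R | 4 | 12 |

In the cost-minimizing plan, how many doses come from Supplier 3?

Fill from the cheapest provider first.
Supplier 5 at 2: take all 6 doses ; 42 still needed.
Supplier R (4): use full 12 ; 30 doses to go.
Supplier V (9): use full 6 ; 24 doses to go.
Take 8 from Supplier L at 10 ; need 16 more.
Take 16 from Supplier 3 at 21 to finish.

16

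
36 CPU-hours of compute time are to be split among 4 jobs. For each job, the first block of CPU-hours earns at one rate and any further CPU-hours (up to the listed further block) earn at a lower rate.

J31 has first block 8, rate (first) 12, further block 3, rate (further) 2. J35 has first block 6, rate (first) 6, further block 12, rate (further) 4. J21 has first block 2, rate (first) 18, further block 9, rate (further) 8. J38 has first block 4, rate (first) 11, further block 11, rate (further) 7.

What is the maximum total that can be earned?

337

Rank every tier by rate: J21/T1 18 > J31/T1 12 > J38/T1 11 > J21/T2 8 > J38/T2 7 > J35/T1 6 > J35/T2 4 > J31/T2 2.
Fill J21 T1 block (2 at 18) — 34 left.
J31 T1 at 12: fill all 8 — 26 left.
J38/T1 (11): +4 — 22 left.
Fill J21 T2 block (9 at 8) — 13 left.
J38 T2 at 7: fill all 11 — 2 left.
2 remain; put them into J35 T1 at 6.
Total = 18×2 + 12×8 + 11×4 + 8×9 + 7×11 + 6×2 = 337.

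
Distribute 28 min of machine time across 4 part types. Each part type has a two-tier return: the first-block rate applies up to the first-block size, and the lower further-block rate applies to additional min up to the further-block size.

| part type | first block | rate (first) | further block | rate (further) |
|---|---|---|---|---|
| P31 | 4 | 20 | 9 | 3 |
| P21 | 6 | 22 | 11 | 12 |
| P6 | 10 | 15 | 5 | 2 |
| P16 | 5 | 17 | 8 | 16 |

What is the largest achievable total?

500

Treat each block as its own option and order by rate: P21/first 22 > P31/first 20 > P16/first 17 > P16/second 16 > P6/first 15 > P21/second 12 > P31/second 3 > P6/second 2.
Fill P21 first block (6 at 22) — 22 left.
Fill P31 first block (4 at 20) — 18 left.
P16 first at 17: fill all 5 — 13 left.
P16/second (16): +8 — 5 left.
5 remain; put them into P6 first at 15.
Total = 22×6 + 20×4 + 17×5 + 16×8 + 15×5 = 500.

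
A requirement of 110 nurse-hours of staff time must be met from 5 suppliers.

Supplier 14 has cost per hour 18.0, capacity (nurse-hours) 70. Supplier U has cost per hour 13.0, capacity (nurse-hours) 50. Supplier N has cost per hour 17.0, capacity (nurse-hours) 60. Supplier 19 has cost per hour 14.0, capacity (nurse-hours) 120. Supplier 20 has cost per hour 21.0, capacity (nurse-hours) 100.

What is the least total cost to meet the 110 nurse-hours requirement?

Fill from the cheapest supplier first.
Supplier U (13.0): use full 50 ; 60 nurse-hours to go.
Take 60 from Supplier 19 at 14.0 to finish.
Supplier N, Supplier 14, Supplier 20: unused.
Cost = 50×13.0 + 60×14.0 = 1490.

1490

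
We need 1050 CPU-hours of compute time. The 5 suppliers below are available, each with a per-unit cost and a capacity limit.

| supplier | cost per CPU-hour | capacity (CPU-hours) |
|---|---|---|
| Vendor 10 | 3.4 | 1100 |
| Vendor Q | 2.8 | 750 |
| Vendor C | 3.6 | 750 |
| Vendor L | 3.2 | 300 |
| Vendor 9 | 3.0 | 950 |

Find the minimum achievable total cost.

Use suppliers in increasing cost order.
Take 750 from Vendor Q at 2.8 ; need 300 more.
Vendor 9 at 3.0: take 300 of its 950 ; requirement met.
Vendor L, Vendor 10, Vendor C: unused.
Cost = 750×2.8 + 300×3.0 = 3000.

3000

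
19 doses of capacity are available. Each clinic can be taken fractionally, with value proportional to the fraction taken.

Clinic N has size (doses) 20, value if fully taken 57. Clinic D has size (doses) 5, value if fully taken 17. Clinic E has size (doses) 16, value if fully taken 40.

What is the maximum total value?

56.9

Best value per unit of size first: Clinic D 17/5≈3.4, Clinic N 57/20≈2.85, Clinic E 40/16≈2.5.
Take all of Clinic D (5 doses, value 17) ; 14 doses left.
Only 14 doses remain; take 14/20 of Clinic N for value 57×14/20 = 39.9.
Total value = 56.9.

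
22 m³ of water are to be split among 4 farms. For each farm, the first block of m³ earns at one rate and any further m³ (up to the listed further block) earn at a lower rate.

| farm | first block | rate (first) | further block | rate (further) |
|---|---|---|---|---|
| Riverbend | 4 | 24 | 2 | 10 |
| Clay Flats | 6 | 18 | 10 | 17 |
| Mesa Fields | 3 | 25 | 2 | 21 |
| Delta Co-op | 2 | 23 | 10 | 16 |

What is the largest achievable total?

Treat each block as its own option and order by rate: Mesa Fields/tier1 25 > Riverbend/tier1 24 > Delta Co-op/tier1 23 > Mesa Fields/tier2 21 > Clay Flats/tier1 18 > Clay Flats/tier2 17 > Delta Co-op/tier2 16 > Riverbend/tier2 10.
Mesa Fields/tier1 (25): +3 → 19 left.
Riverbend/tier1 (24): +4 → 15 left.
Fill Delta Co-op tier1 block (2 at 23) → 13 left.
Fill Mesa Fields tier2 block (2 at 21) → 11 left.
Fill Clay Flats tier1 block (6 at 18) → 5 left.
Clay Flats tier2 at 17: only 5 left, fill 5.
Total = 25×3 + 24×4 + 23×2 + 21×2 + 18×6 + 17×5 = 452.

452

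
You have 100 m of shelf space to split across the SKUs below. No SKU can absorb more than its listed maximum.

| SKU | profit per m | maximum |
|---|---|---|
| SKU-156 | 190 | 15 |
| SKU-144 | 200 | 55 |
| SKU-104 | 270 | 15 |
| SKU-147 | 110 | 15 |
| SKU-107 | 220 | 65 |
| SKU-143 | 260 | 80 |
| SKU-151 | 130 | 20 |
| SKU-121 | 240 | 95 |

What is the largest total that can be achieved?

Highest profit per m first: SKU-104 270 > SKU-143 260 > SKU-121 240 > SKU-107 220 > SKU-144 200 > SKU-156 190 > SKU-151 130 > SKU-147 110.
Give SKU-104 15 to hit its cap of 15 ; 85 left.
SKU-143 takes 80 to reach its cap of 80 ; 5 left.
Only 5 left; SKU-121 takes them to reach 5.
Total = 270×15 + 260×80 + 240×5 = 26050.

26050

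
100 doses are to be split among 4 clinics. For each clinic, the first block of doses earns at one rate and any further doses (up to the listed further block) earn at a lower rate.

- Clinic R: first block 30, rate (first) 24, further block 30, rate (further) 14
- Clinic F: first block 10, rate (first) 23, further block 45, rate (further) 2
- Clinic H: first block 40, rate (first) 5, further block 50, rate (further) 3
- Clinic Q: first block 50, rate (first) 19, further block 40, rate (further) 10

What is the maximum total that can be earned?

Rank every tier by rate: Clinic R/tier1 24 > Clinic F/tier1 23 > Clinic Q/tier1 19 > Clinic R/tier2 14 > Clinic Q/tier2 10 > Clinic H/tier1 5 > Clinic H/tier2 3 > Clinic F/tier2 2.
Clinic R tier1 at 24: fill all 30 ; 70 left.
Clinic F/tier1 (23): +10 ; 60 left.
Clinic Q/tier1 (19): +50 ; 10 left.
Clinic R/tier2: +10 of 30 at 14; pool empty.
Total = 24×30 + 23×10 + 19×50 + 14×10 = 2040.

2040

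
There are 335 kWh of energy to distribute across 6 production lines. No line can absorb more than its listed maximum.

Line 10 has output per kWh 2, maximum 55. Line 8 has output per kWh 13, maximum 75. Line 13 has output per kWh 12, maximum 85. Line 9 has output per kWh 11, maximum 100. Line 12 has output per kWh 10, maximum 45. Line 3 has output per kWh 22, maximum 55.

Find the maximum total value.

4505

Order the production lines by output per kWh: Line 3 22 > Line 8 13 > Line 13 12 > Line 9 11 > Line 12 10 > Line 10 2.
Give Line 3 55 to hit its cap of 55 ; 280 left.
Give Line 8 75 to hit its cap of 75 ; 205 left.
Line 13: +85 to 85 (cap) ; 120 left.
Line 9: +100 to 100 (cap) ; 20 left.
Line 12: +20 (room for 45) → 20. Pool exhausted.
Total = 13×75 + 12×85 + 11×100 + 10×20 + 22×55 = 4505.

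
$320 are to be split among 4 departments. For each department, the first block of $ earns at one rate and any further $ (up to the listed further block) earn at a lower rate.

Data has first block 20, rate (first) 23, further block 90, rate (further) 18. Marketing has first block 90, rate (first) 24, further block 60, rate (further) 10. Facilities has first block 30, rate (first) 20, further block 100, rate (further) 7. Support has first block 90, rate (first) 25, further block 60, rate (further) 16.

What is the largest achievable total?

Rank every tier by rate: Support/first 25 > Marketing/first 24 > Data/first 23 > Facilities/first 20 > Data/second 18 > Support/second 16 > Marketing/second 10 > Facilities/second 7.
Support first at 25: fill all 90 → 230 left.
Fill Marketing first block (90 at 24) → 140 left.
Fill Data first block (20 at 23) → 120 left.
Facilities first at 20: fill all 30 → 90 left.
Data/second (18): +90 → 0 left.
Total = 25×90 + 24×90 + 23×20 + 20×30 + 18×90 = 7090.

7090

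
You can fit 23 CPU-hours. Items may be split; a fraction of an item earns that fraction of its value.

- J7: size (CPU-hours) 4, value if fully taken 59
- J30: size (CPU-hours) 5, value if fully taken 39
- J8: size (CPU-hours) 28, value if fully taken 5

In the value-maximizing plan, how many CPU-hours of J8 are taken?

14

Rank by value-to-size ratio: J7 59/4≈14.8, J30 39/5≈7.8, J8 5/28≈0.179.
Take all of J7 (4 CPU-hours, value 59) ; 19 CPU-hours left.
J30: take in full, 5 CPU-hours for value 39 ; 14 left.
Only 14 CPU-hours remain; take 14/28 of J8 for value 5×14/28 = 2.5.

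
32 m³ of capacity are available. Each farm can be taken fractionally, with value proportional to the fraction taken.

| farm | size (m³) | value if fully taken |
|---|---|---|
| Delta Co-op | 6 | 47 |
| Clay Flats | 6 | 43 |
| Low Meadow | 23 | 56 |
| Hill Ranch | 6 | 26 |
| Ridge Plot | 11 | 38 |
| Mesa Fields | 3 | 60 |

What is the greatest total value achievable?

Best value per unit of size first: Mesa Fields 60/3≈20, Delta Co-op 47/6≈7.83, Clay Flats 43/6≈7.17, Hill Ranch 26/6≈4.33, Ridge Plot 38/11≈3.45, Low Meadow 56/23≈2.43.
All 3 m³ of Mesa Fields fit (value 60) → 29 remain.
Take all of Delta Co-op (6 m³, value 47) → 23 m³ left.
Take all of Clay Flats (6 m³, value 43) → 17 m³ left.
Hill Ranch: take in full, 6 m³ for value 26 → 11 left.
Ridge Plot: take in full, 11 m³ for value 38 → 0 left.
Total value = 214.

214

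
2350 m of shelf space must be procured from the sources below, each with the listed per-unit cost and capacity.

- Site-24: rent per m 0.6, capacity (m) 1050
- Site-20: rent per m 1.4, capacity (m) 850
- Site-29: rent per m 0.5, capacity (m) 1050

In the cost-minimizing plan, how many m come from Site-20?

250

Use sources in increasing cost order.
Site-29 (0.5): use full 1050 — 1300 m to go.
Site-24 (0.6): use full 1050 — 250 m to go.
Site-20 (1.4): take the remaining 250 — done.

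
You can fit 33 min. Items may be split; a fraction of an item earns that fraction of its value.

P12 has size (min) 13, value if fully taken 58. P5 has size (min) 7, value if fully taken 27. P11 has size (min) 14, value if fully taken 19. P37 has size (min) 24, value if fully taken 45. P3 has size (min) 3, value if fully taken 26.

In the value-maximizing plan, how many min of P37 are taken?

Best value per unit of size first: P3 26/3≈8.67, P12 58/13≈4.46, P5 27/7≈3.86, P37 45/24≈1.88, P11 19/14≈1.36.
Take all of P3 (3 min, value 26) → 30 min left.
All 13 min of P12 fit (value 58) → 17 remain.
Take all of P5 (7 min, value 27) → 10 min left.
Only 10 min remain; take 10/24 of P37 for value 45×10/24 = 18.75.

10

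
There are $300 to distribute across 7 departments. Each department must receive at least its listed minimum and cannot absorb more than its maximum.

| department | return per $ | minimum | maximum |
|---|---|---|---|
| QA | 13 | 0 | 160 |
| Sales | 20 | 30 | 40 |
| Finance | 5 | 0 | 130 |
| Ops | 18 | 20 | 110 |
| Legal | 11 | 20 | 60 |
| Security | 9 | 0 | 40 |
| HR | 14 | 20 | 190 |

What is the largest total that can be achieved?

Meeting every minimum uses 0+30+0+20+20+0+20 = 90 $, leaving 210.
Rank by return per $: Sales 20 > Ops 18 > HR 14 > QA 13 > Legal 11 > Security 9 > Finance 5.
Sales: +10 to 40 (cap) — 200 left.
Give Ops 90 more to hit its cap of 110 — 110 left.
HR has room for 170 more but only 110 remain, so it gets 130.
Total = 20×40 + 18×110 + 11×20 + 14×130 = 4820.

4820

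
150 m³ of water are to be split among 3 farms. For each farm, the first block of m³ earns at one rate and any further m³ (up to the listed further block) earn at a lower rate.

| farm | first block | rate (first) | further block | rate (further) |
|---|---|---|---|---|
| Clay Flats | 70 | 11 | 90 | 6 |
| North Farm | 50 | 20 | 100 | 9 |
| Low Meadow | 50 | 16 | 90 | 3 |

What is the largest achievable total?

Order all 6 blocks by rate: North Farm/tier1 20 > Low Meadow/tier1 16 > Clay Flats/tier1 11 > North Farm/tier2 9 > Clay Flats/tier2 6 > Low Meadow/tier2 3.
North Farm tier1 at 20: fill all 50 → 100 left.
Low Meadow/tier1 (16): +50 → 50 left.
50 remain; put them into Clay Flats tier1 at 11.
Total = 20×50 + 16×50 + 11×50 = 2350.

2350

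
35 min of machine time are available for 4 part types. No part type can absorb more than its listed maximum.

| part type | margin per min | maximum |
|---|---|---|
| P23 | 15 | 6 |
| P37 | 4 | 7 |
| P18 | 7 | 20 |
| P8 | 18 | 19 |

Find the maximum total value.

502

Rank by margin per min: P8 18 > P23 15 > P18 7 > P37 4.
P8 takes 19 to reach its cap of 19 → 16 left.
P23: +6 to 6 (cap) → 10 left.
Only 10 left; P18 takes them to reach 10.
Total = 15×6 + 7×10 + 18×19 = 502.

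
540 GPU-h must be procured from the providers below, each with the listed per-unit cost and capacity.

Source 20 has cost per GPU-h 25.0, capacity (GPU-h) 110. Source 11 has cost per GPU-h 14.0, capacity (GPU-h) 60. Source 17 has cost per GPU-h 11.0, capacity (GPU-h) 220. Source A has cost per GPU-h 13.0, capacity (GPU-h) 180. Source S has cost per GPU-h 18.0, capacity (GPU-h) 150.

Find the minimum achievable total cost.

Use providers in increasing cost order.
Source 17 (11.0): use full 220 ; 320 GPU-h to go.
Take 180 from Source A at 13.0 ; need 140 more.
Source 11 at 14.0: take all 60 GPU-h ; 80 still needed.
Source S (18.0): take the remaining 80 ; done.
Source 20: unused.
Cost = 220×11.0 + 180×13.0 + 60×14.0 + 80×18.0 = 7040.

7040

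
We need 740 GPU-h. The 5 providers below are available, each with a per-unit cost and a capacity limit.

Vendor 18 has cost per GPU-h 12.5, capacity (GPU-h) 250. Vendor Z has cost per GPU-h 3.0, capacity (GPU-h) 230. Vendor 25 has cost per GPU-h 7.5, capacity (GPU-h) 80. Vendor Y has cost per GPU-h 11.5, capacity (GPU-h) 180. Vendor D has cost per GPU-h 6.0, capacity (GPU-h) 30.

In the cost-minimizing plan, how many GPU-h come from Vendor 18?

Fill from the cheapest provider first.
Vendor Z (3.0): use full 230 — 510 GPU-h to go.
Vendor D (6.0): use full 30 — 480 GPU-h to go.
Vendor 25 (7.5): use full 80 — 400 GPU-h to go.
Take 180 from Vendor Y at 11.5 — need 220 more.
Take 220 from Vendor 18 at 12.5 to finish.

220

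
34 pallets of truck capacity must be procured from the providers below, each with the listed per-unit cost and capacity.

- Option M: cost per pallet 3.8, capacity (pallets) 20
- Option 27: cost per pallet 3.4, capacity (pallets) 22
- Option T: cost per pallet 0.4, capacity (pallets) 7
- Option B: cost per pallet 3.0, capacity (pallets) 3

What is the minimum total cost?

Cheapest first:
Option T at 0.4: take all 7 pallets — 27 still needed.
Option B (3.0): use full 3 — 24 pallets to go.
Take 22 from Option 27 at 3.4 — need 2 more.
Option M (3.8): take the remaining 2 — done.
Cost = 7×0.4 + 3×3.0 + 22×3.4 + 2×3.8 = 94.2.

94.2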